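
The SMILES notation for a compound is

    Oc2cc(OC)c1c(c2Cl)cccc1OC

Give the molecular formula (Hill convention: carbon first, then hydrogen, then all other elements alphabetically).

Walk through each heavy atom and fill implicit hydrogens from standard valence (C 4, N 3, O 2, S 2, halogen 1); for lowercase aromatic atoms, an aromatic c carries 1 H when it has two neighbours and 0 H with three, and aromatic n carries 0 H:
  atom 1: O, bond orders sum to 1 (valence 2) → 1 H
  atom 2: aromatic c, 3 neighbours → 0 H
  atom 3: aromatic c, 2 neighbours → 1 H
  atom 4: aromatic c, 3 neighbours → 0 H
  atom 5: O, bond orders sum to 2 (valence 2) → 0 H
  atom 6: C, bond orders sum to 1 (valence 4) → 3 H
  atom 7: aromatic c, 3 neighbours → 0 H
  atom 8: aromatic c, 3 neighbours → 0 H
  atom 9: aromatic c, 3 neighbours → 0 H
  atom 10: Cl (halogen, monovalent) → 0 H
  atom 11: aromatic c, 2 neighbours → 1 H
  atom 12: aromatic c, 2 neighbours → 1 H
  atom 13: aromatic c, 2 neighbours → 1 H
  atom 14: aromatic c, 3 neighbours → 0 H
  atom 15: O, bond orders sum to 2 (valence 2) → 0 H
  atom 16: C, bond orders sum to 1 (valence 4) → 3 H
Totals → C:12, H:11, Cl:1, O:3.

C12H11ClO3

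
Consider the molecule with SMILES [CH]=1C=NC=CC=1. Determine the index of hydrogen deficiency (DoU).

Molecular formula: C5H5N.
DoU = (2C + 2 + N − H − X) / 2, where X is the halogen count and O/S are ignored.
    = (2·5 + 2 + 1 − 5 − 0) / 2 = 8 / 2 = 4.

4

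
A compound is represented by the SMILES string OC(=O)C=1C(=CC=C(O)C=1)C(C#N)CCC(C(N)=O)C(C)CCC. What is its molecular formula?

C18H24N2O4

Walk through each heavy atom and fill implicit hydrogens from standard valence (C 4, N 3, O 2, S 2, halogen 1):
  atom 1: O, bond orders sum to 1 (valence 2) → 1 H
  atom 2: C, bond orders sum to 4 (valence 4) → 0 H
  atom 3: O, bond orders sum to 2 (valence 2) → 0 H
  atom 4: C, bond orders sum to 4 (valence 4) → 0 H
  atom 5: C, bond orders sum to 4 (valence 4) → 0 H
  atom 6: C, bond orders sum to 3 (valence 4) → 1 H
  atom 7: C, bond orders sum to 3 (valence 4) → 1 H
  atom 8: C, bond orders sum to 4 (valence 4) → 0 H
  atom 9: O, bond orders sum to 1 (valence 2) → 1 H
  atom 10: C, bond orders sum to 3 (valence 4) → 1 H
  atom 11: C, bond orders sum to 3 (valence 4) → 1 H
  atom 12: C, bond orders sum to 4 (valence 4) → 0 H
  atom 13: N, bond orders sum to 3 (valence 3) → 0 H
  atom 14: C, bond orders sum to 2 (valence 4) → 2 H
  atom 15: C, bond orders sum to 2 (valence 4) → 2 H
  atom 16: C, bond orders sum to 3 (valence 4) → 1 H
  atom 17: C, bond orders sum to 4 (valence 4) → 0 H
  atom 18: N, bond orders sum to 1 (valence 3) → 2 H
  atom 19: O, bond orders sum to 2 (valence 2) → 0 H
  atom 20: C, bond orders sum to 3 (valence 4) → 1 H
  atom 21: C, bond orders sum to 1 (valence 4) → 3 H
  atom 22: C, bond orders sum to 2 (valence 4) → 2 H
  atom 23: C, bond orders sum to 2 (valence 4) → 2 H
  atom 24: C, bond orders sum to 1 (valence 4) → 3 H
Totals → C:18, H:24, N:2, O:4.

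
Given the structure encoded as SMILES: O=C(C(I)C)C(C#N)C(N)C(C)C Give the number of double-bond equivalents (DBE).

Molecular formula: C9H15IN2O.
DoU = (2C + 2 + N − H − X) / 2, where X is the halogen count and O/S are ignored.
    = (2·9 + 2 + 2 − 15 − 1) / 2 = 6 / 2 = 3.

3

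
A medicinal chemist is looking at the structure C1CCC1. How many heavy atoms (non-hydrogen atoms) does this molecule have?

Every atom symbol written in the SMILES (organic subset) is one heavy atom; implicit H are not written.
Heavy atoms by element → C:4.
Total: 4.

4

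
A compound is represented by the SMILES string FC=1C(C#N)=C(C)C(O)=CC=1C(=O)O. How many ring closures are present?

1

In SMILES, each pair of matching ring-closure digits denotes one ring-closing bond; the number of such bonds equals the number of independent rings.
Ring-closure bonds here: 1.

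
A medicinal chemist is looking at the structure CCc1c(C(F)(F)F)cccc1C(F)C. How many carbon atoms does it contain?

11

Count every carbon token in the SMILES (each C, including those in ring-closure positions and inside branches).
Carbon count: 11.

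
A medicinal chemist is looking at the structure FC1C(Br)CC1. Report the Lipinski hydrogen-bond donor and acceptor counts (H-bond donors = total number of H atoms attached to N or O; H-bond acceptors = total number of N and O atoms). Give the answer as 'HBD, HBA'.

Donors: find every N or O and count the H atoms it carries.
  (no N or O atoms present)
Lipinski HBD = 0.
Acceptors: N atoms = 0, O atoms = 0 → HBA = 0.

0, 0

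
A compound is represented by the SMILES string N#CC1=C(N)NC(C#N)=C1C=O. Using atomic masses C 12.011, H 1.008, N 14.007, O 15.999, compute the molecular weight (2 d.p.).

First, the molecular formula is C7H4N4O (counting implicit H from valence).
  C: 7 × 12.011 = 84.077
  H: 4 × 1.008 = 4.032
  N: 4 × 14.007 = 56.028
  O: 1 × 15.999 = 15.999
Sum: 7×12.011 + 4×1.008 + 4×14.007 + 1×15.999 = 160.136 → 160.14 g/mol.

160.14 g/mol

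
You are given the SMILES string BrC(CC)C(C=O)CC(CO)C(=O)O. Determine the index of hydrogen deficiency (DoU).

2

Molecular formula: C9H15BrO4.
DoU = (2C + 2 + N − H − X) / 2, where X is the halogen count and O/S are ignored.
    = (2·9 + 2 + 0 − 15 − 1) / 2 = 4 / 2 = 2.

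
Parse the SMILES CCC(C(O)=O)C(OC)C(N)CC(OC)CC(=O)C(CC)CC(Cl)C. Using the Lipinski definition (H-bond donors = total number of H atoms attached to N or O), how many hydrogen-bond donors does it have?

3

Donors: find every N or O and count the H atoms it carries.
  atom 5 (O): bond orders sum to 1 → 1 H
  atom 6 (O): bond orders sum to 2 → 0 H
  atom 8 (O): bond orders sum to 2 → 0 H
  atom 11 (N): bond orders sum to 1 → 2 H
  atom 14 (O): bond orders sum to 2 → 0 H
  atom 18 (O): bond orders sum to 2 → 0 H
Lipinski HBD = 3.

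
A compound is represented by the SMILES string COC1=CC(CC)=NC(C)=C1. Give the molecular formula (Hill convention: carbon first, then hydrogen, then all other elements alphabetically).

Walk through each heavy atom and fill implicit hydrogens from standard valence (C 4, N 3, O 2, S 2, halogen 1):
  atom 1: C, bond orders sum to 1 (valence 4) → 3 H
  atom 2: O, bond orders sum to 2 (valence 2) → 0 H
  atom 3: C, bond orders sum to 4 (valence 4) → 0 H
  atom 4: C, bond orders sum to 3 (valence 4) → 1 H
  atom 5: C, bond orders sum to 4 (valence 4) → 0 H
  atom 6: C, bond orders sum to 2 (valence 4) → 2 H
  atom 7: C, bond orders sum to 1 (valence 4) → 3 H
  atom 8: N, bond orders sum to 3 (valence 3) → 0 H
  atom 9: C, bond orders sum to 4 (valence 4) → 0 H
  atom 10: C, bond orders sum to 1 (valence 4) → 3 H
  atom 11: C, bond orders sum to 3 (valence 4) → 1 H
Totals → C:9, H:13, N:1, O:1.
In Hill order: C9H13NO.

C9H13NO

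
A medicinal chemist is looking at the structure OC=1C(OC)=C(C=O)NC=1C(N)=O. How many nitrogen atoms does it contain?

Scan the SMILES for N atoms (remember two-letter symbols like Cl and Br are single atoms).
Nitrogen count: 2.

2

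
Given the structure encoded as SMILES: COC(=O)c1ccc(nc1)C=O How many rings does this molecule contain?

1

In SMILES, each pair of matching ring-closure digits denotes one ring-closing bond; the number of such bonds equals the number of independent rings.
Ring-closure bonds here: 1.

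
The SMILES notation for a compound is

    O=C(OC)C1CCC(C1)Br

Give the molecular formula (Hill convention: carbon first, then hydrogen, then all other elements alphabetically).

Walk through each heavy atom and fill implicit hydrogens from standard valence (C 4, N 3, O 2, S 2, halogen 1):
  atom 1: O, bond orders sum to 2 (valence 2) → 0 H
  atom 2: C, bond orders sum to 4 (valence 4) → 0 H
  atom 3: O, bond orders sum to 2 (valence 2) → 0 H
  atom 4: C, bond orders sum to 1 (valence 4) → 3 H
  atom 5: C, bond orders sum to 3 (valence 4) → 1 H
  atom 6: C, bond orders sum to 2 (valence 4) → 2 H
  atom 7: C, bond orders sum to 2 (valence 4) → 2 H
  atom 8: C, bond orders sum to 3 (valence 4) → 1 H
  atom 9: C, bond orders sum to 2 (valence 4) → 2 H
  atom 10: Br (halogen, monovalent) → 0 H
Totals → C:7, H:11, Br:1, O:2.

C7H11BrO2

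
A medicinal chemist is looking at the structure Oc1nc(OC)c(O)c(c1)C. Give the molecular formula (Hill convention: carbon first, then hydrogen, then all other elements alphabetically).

Walk through each heavy atom and fill implicit hydrogens from standard valence (C 4, N 3, O 2, S 2, halogen 1); for lowercase aromatic atoms, an aromatic c carries 1 H when it has two neighbours and 0 H with three, and aromatic n carries 0 H:
  atom 1: O, bond orders sum to 1 (valence 2) → 1 H
  atom 2: aromatic c, 3 neighbours → 0 H
  atom 3: aromatic n, 2 neighbours → 0 H
  atom 4: aromatic c, 3 neighbours → 0 H
  atom 5: O, bond orders sum to 2 (valence 2) → 0 H
  atom 6: C, bond orders sum to 1 (valence 4) → 3 H
  atom 7: aromatic c, 3 neighbours → 0 H
  atom 8: O, bond orders sum to 1 (valence 2) → 1 H
  atom 9: aromatic c, 3 neighbours → 0 H
  atom 10: aromatic c, 2 neighbours → 1 H
  atom 11: C, bond orders sum to 1 (valence 4) → 3 H
Totals → C:7, H:9, N:1, O:3.

C7H9NO3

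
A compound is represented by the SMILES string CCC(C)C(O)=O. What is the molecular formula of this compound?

Walk through each heavy atom and fill implicit hydrogens from standard valence (C 4, N 3, O 2, S 2, halogen 1):
  atom 1: C, bond orders sum to 1 (valence 4) → 3 H
  atom 2: C, bond orders sum to 2 (valence 4) → 2 H
  atom 3: C, bond orders sum to 3 (valence 4) → 1 H
  atom 4: C, bond orders sum to 1 (valence 4) → 3 H
  atom 5: C, bond orders sum to 4 (valence 4) → 0 H
  atom 6: O, bond orders sum to 1 (valence 2) → 1 H
  atom 7: O, bond orders sum to 2 (valence 2) → 0 H
Totals → C:5, H:10, O:2.

C5H10O2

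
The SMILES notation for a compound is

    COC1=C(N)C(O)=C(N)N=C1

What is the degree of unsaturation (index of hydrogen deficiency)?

4

Degree of unsaturation = (number of rings) + (number of π bonds).
Ring closures in the SMILES: 1.
π bonds: 3 double bonds (each 1 DoU) → 3 DoU from unsaturation.
Total DoU = 1 + 3 = 4.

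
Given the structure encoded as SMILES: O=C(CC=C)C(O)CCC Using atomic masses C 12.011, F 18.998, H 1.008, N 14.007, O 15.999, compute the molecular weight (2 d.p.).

First, the molecular formula is C8H14O2 (counting implicit H from valence).
  C: 8 × 12.011 = 96.088
  H: 14 × 1.008 = 14.112
  O: 2 × 15.999 = 31.998
Sum: 8×12.011 + 14×1.008 + 2×15.999 = 142.198 → 142.20 g/mol.

142.20 g/mol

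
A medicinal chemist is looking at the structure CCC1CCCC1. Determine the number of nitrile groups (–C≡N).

0

Scan the SMILES for the nitrile motif — none present.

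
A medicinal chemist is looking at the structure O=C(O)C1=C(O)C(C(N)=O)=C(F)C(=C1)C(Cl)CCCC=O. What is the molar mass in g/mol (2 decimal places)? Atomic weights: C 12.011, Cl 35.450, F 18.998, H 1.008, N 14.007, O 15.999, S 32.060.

First, the molecular formula is C13H13ClFNO5 (counting implicit H from valence).
  C: 13 × 12.011 = 156.143
  Cl: 1 × 35.450 = 35.450
  F: 1 × 18.998 = 18.998
  H: 13 × 1.008 = 13.104
  N: 1 × 14.007 = 14.007
  O: 5 × 15.999 = 79.995
Sum: 13×12.011 + 1×35.450 + 1×18.998 + 13×1.008 + 1×14.007 + 5×15.999 = 317.697 → 317.70 g/mol.

317.70 g/mol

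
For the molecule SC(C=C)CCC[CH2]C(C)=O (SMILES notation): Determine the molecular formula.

C9H16OS

Walk through each heavy atom and fill implicit hydrogens from standard valence (C 4, N 3, O 2, S 2, halogen 1):
  atom 1: S, bond orders sum to 1 (valence 2) → 1 H
  atom 2: C, bond orders sum to 3 (valence 4) → 1 H
  atom 3: C, bond orders sum to 3 (valence 4) → 1 H
  atom 4: C, bond orders sum to 2 (valence 4) → 2 H
  atom 5: C, bond orders sum to 2 (valence 4) → 2 H
  atom 6: C, bond orders sum to 2 (valence 4) → 2 H
  atom 7: C, bond orders sum to 2 (valence 4) → 2 H
  atom 8: C with explicit H count 2
  atom 9: C, bond orders sum to 4 (valence 4) → 0 H
  atom 10: C, bond orders sum to 1 (valence 4) → 3 H
  atom 11: O, bond orders sum to 2 (valence 2) → 0 H
Totals → C:9, H:16, O:1, S:1.
In Hill order: C9H16OS.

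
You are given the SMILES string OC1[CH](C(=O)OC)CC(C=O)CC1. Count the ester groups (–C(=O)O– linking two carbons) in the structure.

1

The ester motif appears at heavy-atom position 4 in the SMILES.
Other groups present: 1 aldehyde, 1 hydroxyl.
Ester count: 1.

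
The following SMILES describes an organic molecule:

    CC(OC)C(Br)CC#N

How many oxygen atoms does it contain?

1

Scan the SMILES for O atoms (remember two-letter symbols like Cl and Br are single atoms).
Oxygen count: 1.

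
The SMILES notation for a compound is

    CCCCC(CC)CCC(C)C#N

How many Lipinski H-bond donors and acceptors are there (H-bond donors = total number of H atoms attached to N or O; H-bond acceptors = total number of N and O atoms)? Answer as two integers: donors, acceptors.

Donors: find every N or O and count the H atoms it carries.
  atom 13 (N): bond orders sum to 3 → 0 H
Lipinski HBD = 0.
Acceptors: N atoms = 1, O atoms = 0 → HBA = 1.

0, 1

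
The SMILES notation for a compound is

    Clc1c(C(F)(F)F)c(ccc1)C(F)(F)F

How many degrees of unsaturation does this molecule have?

4

Molecular formula: C8H3ClF6.
DoU = (2C + 2 + N − H − X) / 2, where X is the halogen count and O/S are ignored.
    = (2·8 + 2 + 0 − 3 − 7) / 2 = 8 / 2 = 4.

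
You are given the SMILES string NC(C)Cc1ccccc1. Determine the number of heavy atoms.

Every atom symbol written in the SMILES (organic subset) is one heavy atom; implicit H are not written.
Heavy atoms by element → C:9, N:1.
Total: 10.

10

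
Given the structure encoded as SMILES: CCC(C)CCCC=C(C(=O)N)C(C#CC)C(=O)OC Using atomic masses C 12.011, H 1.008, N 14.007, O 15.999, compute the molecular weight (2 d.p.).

279.38 g/mol

First, the molecular formula is C16H25NO3 (counting implicit H from valence).
  C: 16 × 12.011 = 192.176
  H: 25 × 1.008 = 25.200
  N: 1 × 14.007 = 14.007
  O: 3 × 15.999 = 47.997
Sum: 16×12.011 + 25×1.008 + 1×14.007 + 3×15.999 = 279.380 → 279.38 g/mol.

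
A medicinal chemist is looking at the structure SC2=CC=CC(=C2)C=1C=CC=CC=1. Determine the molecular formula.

C12H10S

Walk through each heavy atom and fill implicit hydrogens from standard valence (C 4, N 3, O 2, S 2, halogen 1):
  atom 1: S, bond orders sum to 1 (valence 2) → 1 H
  atom 2: C, bond orders sum to 4 (valence 4) → 0 H
  atom 3: C, bond orders sum to 3 (valence 4) → 1 H
  atom 4: C, bond orders sum to 3 (valence 4) → 1 H
  atom 5: C, bond orders sum to 3 (valence 4) → 1 H
  atom 6: C, bond orders sum to 4 (valence 4) → 0 H
  atom 7: C, bond orders sum to 3 (valence 4) → 1 H
  atom 8: C, bond orders sum to 4 (valence 4) → 0 H
  atom 9: C, bond orders sum to 3 (valence 4) → 1 H
  atom 10: C, bond orders sum to 3 (valence 4) → 1 H
  atom 11: C, bond orders sum to 3 (valence 4) → 1 H
  atom 12: C, bond orders sum to 3 (valence 4) → 1 H
  atom 13: C, bond orders sum to 3 (valence 4) → 1 H
Totals → C:12, H:10, S:1.
In Hill order: C12H10S.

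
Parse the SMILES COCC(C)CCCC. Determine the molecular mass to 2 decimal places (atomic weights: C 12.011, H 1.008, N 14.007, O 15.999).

First, the molecular formula is C8H18O (counting implicit H from valence).
  C: 8 × 12.011 = 96.088
  H: 18 × 1.008 = 18.144
  O: 1 × 15.999 = 15.999
Sum: 8×12.011 + 18×1.008 + 1×15.999 = 130.231 → 130.23 g/mol.

130.23 g/mol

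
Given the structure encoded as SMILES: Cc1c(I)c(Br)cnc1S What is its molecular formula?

Walk through each heavy atom and fill implicit hydrogens from standard valence (C 4, N 3, O 2, S 2, halogen 1); for lowercase aromatic atoms, an aromatic c carries 1 H when it has two neighbours and 0 H with three, and aromatic n carries 0 H:
  atom 1: C, bond orders sum to 1 (valence 4) → 3 H
  atom 2: aromatic c, 3 neighbours → 0 H
  atom 3: aromatic c, 3 neighbours → 0 H
  atom 4: I (halogen, monovalent) → 0 H
  atom 5: aromatic c, 3 neighbours → 0 H
  atom 6: Br (halogen, monovalent) → 0 H
  atom 7: aromatic c, 2 neighbours → 1 H
  atom 8: aromatic n, 2 neighbours → 0 H
  atom 9: aromatic c, 3 neighbours → 0 H
  atom 10: S, bond orders sum to 1 (valence 2) → 1 H
Totals → C:6, H:5, Br:1, I:1, N:1, S:1.

C6H5BrINS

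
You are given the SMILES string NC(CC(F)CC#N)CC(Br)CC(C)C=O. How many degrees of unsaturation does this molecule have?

3

Molecular formula: C11H18BrFN2O.
DoU = (2C + 2 + N − H − X) / 2, where X is the halogen count and O/S are ignored.
    = (2·11 + 2 + 2 − 18 − 2) / 2 = 6 / 2 = 3.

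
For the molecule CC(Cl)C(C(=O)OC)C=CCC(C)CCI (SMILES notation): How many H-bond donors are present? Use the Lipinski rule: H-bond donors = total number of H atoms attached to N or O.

Donors: find every N or O and count the H atoms it carries.
  atom 6 (O): bond orders sum to 2 → 0 H
  atom 7 (O): bond orders sum to 2 → 0 H
Lipinski HBD = 0.

0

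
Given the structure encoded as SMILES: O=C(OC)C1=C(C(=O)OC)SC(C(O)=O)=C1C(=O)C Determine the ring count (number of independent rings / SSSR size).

1

In SMILES, each pair of matching ring-closure digits denotes one ring-closing bond; the number of such bonds equals the number of independent rings.
Ring-closure bonds here: 1.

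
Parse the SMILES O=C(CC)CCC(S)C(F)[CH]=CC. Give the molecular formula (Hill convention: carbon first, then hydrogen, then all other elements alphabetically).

Walk through each heavy atom and fill implicit hydrogens from standard valence (C 4, N 3, O 2, S 2, halogen 1):
  atom 1: O, bond orders sum to 2 (valence 2) → 0 H
  atom 2: C, bond orders sum to 4 (valence 4) → 0 H
  atom 3: C, bond orders sum to 2 (valence 4) → 2 H
  atom 4: C, bond orders sum to 1 (valence 4) → 3 H
  atom 5: C, bond orders sum to 2 (valence 4) → 2 H
  atom 6: C, bond orders sum to 2 (valence 4) → 2 H
  atom 7: C, bond orders sum to 3 (valence 4) → 1 H
  atom 8: S, bond orders sum to 1 (valence 2) → 1 H
  atom 9: C, bond orders sum to 3 (valence 4) → 1 H
  atom 10: F (halogen, monovalent) → 0 H
  atom 11: C with explicit H count 1
  atom 12: C, bond orders sum to 3 (valence 4) → 1 H
  atom 13: C, bond orders sum to 1 (valence 4) → 3 H
Totals → C:10, H:17, F:1, O:1, S:1.
In Hill order: C10H17FOS.

C10H17FOS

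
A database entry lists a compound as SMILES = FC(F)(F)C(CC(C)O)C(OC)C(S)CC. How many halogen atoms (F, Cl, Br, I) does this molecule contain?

3

Halogen atoms appear at heavy-atom positions 1, 3, 4 (3×F).
Other groups present: 1 ether, 1 hydroxyl, 1 thiol.
Halogen count: 3.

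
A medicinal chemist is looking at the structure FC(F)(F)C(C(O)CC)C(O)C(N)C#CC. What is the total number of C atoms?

Count every carbon token in the SMILES (each C, including those in ring-closure positions and inside branches).
Carbon count: 10.

10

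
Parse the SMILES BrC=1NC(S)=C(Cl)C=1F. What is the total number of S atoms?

1

Scan the SMILES for S atoms (remember two-letter symbols like Cl and Br are single atoms).
Sulfur count: 1.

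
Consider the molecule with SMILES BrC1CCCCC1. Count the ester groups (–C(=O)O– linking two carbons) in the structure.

0

Scan the SMILES for the ester motif — none present.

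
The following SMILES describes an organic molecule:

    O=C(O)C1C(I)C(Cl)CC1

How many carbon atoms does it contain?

Count every carbon token in the SMILES (each C, including those in ring-closure positions and inside branches).
Carbon count: 6.

6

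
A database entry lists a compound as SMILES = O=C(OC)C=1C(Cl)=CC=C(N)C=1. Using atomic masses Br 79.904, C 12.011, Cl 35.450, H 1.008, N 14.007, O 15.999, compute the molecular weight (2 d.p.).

185.61 g/mol

First, the molecular formula is C8H8ClNO2 (counting implicit H from valence).
  C: 8 × 12.011 = 96.088
  Cl: 1 × 35.450 = 35.450
  H: 8 × 1.008 = 8.064
  N: 1 × 14.007 = 14.007
  O: 2 × 15.999 = 31.998
Sum: 8×12.011 + 1×35.450 + 8×1.008 + 1×14.007 + 2×15.999 = 185.607 → 185.61 g/mol.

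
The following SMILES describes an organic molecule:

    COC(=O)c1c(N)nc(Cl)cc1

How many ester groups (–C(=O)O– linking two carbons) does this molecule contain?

The ester motif appears at heavy-atom position 3 in the SMILES.
Other groups present: 1 primary amine.
Ester count: 1.

1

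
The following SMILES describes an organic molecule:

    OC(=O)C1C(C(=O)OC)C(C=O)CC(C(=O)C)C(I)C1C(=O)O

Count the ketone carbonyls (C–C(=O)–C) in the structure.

1

The ketone motif appears at heavy-atom position 15 in the SMILES.
Other groups present: 1 aldehyde, 2 carboxylic acid, 1 ester.
Ketone count: 1.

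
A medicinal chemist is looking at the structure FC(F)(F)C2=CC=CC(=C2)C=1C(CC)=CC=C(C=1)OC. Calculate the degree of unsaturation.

8

Degree of unsaturation = (number of rings) + (number of π bonds).
Ring closures in the SMILES: 2.
π bonds: 6 double bonds (each 1 DoU) → 6 DoU from unsaturation.
Total DoU = 2 + 6 = 8.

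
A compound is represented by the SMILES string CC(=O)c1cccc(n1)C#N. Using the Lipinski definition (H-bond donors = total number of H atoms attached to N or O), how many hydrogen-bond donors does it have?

Donors: find every N or O and count the H atoms it carries.
  atom 3 (O): bond orders sum to 2 → 0 H
  atom 9 (N): bond orders sum to 3 → 0 H
  atom 11 (N): bond orders sum to 3 → 0 H
Lipinski HBD = 0.

0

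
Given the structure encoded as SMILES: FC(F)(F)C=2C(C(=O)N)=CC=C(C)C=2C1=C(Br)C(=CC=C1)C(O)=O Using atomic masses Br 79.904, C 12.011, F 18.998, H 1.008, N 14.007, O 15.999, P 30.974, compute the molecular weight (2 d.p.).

First, the molecular formula is C16H11BrF3NO3 (counting implicit H from valence).
  Br: 1 × 79.904 = 79.904
  C: 16 × 12.011 = 192.176
  F: 3 × 18.998 = 56.994
  H: 11 × 1.008 = 11.088
  N: 1 × 14.007 = 14.007
  O: 3 × 15.999 = 47.997
Sum: 1×79.904 + 16×12.011 + 3×18.998 + 11×1.008 + 1×14.007 + 3×15.999 = 402.166 → 402.17 g/mol.

402.17 g/mol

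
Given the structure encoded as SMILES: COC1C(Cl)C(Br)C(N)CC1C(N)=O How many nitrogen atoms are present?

Scan the SMILES for N atoms (remember two-letter symbols like Cl and Br are single atoms).
Nitrogen count: 2.

2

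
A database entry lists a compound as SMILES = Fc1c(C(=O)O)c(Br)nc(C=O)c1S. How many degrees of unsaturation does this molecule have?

6

Molecular formula: C7H3BrFNO3S.
DoU = (2C + 2 + N − H − X) / 2, where X is the halogen count and O/S are ignored.
    = (2·7 + 2 + 1 − 3 − 2) / 2 = 12 / 2 = 6.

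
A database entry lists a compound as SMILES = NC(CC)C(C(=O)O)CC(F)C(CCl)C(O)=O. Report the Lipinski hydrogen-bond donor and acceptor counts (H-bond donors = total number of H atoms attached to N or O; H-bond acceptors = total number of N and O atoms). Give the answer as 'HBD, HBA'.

Donors: find every N or O and count the H atoms it carries.
  atom 1 (N): bond orders sum to 1 → 2 H
  atom 7 (O): bond orders sum to 2 → 0 H
  atom 8 (O): bond orders sum to 1 → 1 H
  atom 16 (O): bond orders sum to 1 → 1 H
  atom 17 (O): bond orders sum to 2 → 0 H
Lipinski HBD = 4.
Acceptors: N atoms = 1, O atoms = 4 → HBA = 5.

4, 5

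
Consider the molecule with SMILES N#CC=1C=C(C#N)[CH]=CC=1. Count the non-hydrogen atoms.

10

Every atom symbol written in the SMILES (organic subset) is one heavy atom; implicit H are not written.
Heavy atoms by element → C:8, N:2.
Total: 10.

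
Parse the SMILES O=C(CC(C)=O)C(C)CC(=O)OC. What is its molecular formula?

Walk through each heavy atom and fill implicit hydrogens from standard valence (C 4, N 3, O 2, S 2, halogen 1):
  atom 1: O, bond orders sum to 2 (valence 2) → 0 H
  atom 2: C, bond orders sum to 4 (valence 4) → 0 H
  atom 3: C, bond orders sum to 2 (valence 4) → 2 H
  atom 4: C, bond orders sum to 4 (valence 4) → 0 H
  atom 5: C, bond orders sum to 1 (valence 4) → 3 H
  atom 6: O, bond orders sum to 2 (valence 2) → 0 H
  atom 7: C, bond orders sum to 3 (valence 4) → 1 H
  atom 8: C, bond orders sum to 1 (valence 4) → 3 H
  atom 9: C, bond orders sum to 2 (valence 4) → 2 H
  atom 10: C, bond orders sum to 4 (valence 4) → 0 H
  atom 11: O, bond orders sum to 2 (valence 2) → 0 H
  atom 12: O, bond orders sum to 2 (valence 2) → 0 H
  atom 13: C, bond orders sum to 1 (valence 4) → 3 H
Totals → C:9, H:14, O:4.
In Hill order: C9H14O4.

C9H14O4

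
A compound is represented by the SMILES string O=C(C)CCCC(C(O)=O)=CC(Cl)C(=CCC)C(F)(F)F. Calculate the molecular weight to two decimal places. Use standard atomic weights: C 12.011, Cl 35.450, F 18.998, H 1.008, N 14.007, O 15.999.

326.74 g/mol

First, the molecular formula is C14H18ClF3O3 (counting implicit H from valence).
  C: 14 × 12.011 = 168.154
  Cl: 1 × 35.450 = 35.450
  F: 3 × 18.998 = 56.994
  H: 18 × 1.008 = 18.144
  O: 3 × 15.999 = 47.997
Sum: 14×12.011 + 1×35.450 + 3×18.998 + 18×1.008 + 3×15.999 = 326.739 → 326.74 g/mol.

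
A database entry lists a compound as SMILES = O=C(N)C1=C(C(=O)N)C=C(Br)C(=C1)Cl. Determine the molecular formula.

Walk through each heavy atom and fill implicit hydrogens from standard valence (C 4, N 3, O 2, S 2, halogen 1):
  atom 1: O, bond orders sum to 2 (valence 2) → 0 H
  atom 2: C, bond orders sum to 4 (valence 4) → 0 H
  atom 3: N, bond orders sum to 1 (valence 3) → 2 H
  atom 4: C, bond orders sum to 4 (valence 4) → 0 H
  atom 5: C, bond orders sum to 4 (valence 4) → 0 H
  atom 6: C, bond orders sum to 4 (valence 4) → 0 H
  atom 7: O, bond orders sum to 2 (valence 2) → 0 H
  atom 8: N, bond orders sum to 1 (valence 3) → 2 H
  atom 9: C, bond orders sum to 3 (valence 4) → 1 H
  atom 10: C, bond orders sum to 4 (valence 4) → 0 H
  atom 11: Br (halogen, monovalent) → 0 H
  atom 12: C, bond orders sum to 4 (valence 4) → 0 H
  atom 13: C, bond orders sum to 3 (valence 4) → 1 H
  atom 14: Cl (halogen, monovalent) → 0 H
Totals → C:8, H:6, Br:1, Cl:1, N:2, O:2.
In Hill order: C8H6BrClN2O2.

C8H6BrClN2O2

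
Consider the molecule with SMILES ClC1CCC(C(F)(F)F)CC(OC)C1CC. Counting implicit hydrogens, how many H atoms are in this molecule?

Walk through each heavy atom and fill implicit hydrogens from standard valence (C 4, N 3, O 2, S 2, halogen 1):
  atom 1: Cl (halogen, monovalent) → 0 H
  atom 2: C, bond orders sum to 3 (valence 4) → 1 H
  atom 3: C, bond orders sum to 2 (valence 4) → 2 H
  atom 4: C, bond orders sum to 2 (valence 4) → 2 H
  atom 5: C, bond orders sum to 3 (valence 4) → 1 H
  atom 6: C, bond orders sum to 4 (valence 4) → 0 H
  atom 7: F (halogen, monovalent) → 0 H
  atom 8: F (halogen, monovalent) → 0 H
  atom 9: F (halogen, monovalent) → 0 H
  atom 10: C, bond orders sum to 2 (valence 4) → 2 H
  atom 11: C, bond orders sum to 3 (valence 4) → 1 H
  atom 12: O, bond orders sum to 2 (valence 2) → 0 H
  atom 13: C, bond orders sum to 1 (valence 4) → 3 H
  atom 14: C, bond orders sum to 3 (valence 4) → 1 H
  atom 15: C, bond orders sum to 2 (valence 4) → 2 H
  atom 16: C, bond orders sum to 1 (valence 4) → 3 H
Total hydrogens: 18.

18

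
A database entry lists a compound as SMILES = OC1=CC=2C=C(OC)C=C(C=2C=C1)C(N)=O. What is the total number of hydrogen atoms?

11

Walk through each heavy atom and fill implicit hydrogens from standard valence (C 4, N 3, O 2, S 2, halogen 1):
  atom 1: O, bond orders sum to 1 (valence 2) → 1 H
  atom 2: C, bond orders sum to 4 (valence 4) → 0 H
  atom 3: C, bond orders sum to 3 (valence 4) → 1 H
  atom 4: C, bond orders sum to 4 (valence 4) → 0 H
  atom 5: C, bond orders sum to 3 (valence 4) → 1 H
  atom 6: C, bond orders sum to 4 (valence 4) → 0 H
  atom 7: O, bond orders sum to 2 (valence 2) → 0 H
  atom 8: C, bond orders sum to 1 (valence 4) → 3 H
  atom 9: C, bond orders sum to 3 (valence 4) → 1 H
  atom 10: C, bond orders sum to 4 (valence 4) → 0 H
  atom 11: C, bond orders sum to 4 (valence 4) → 0 H
  atom 12: C, bond orders sum to 3 (valence 4) → 1 H
  atom 13: C, bond orders sum to 3 (valence 4) → 1 H
  atom 14: C, bond orders sum to 4 (valence 4) → 0 H
  atom 15: N, bond orders sum to 1 (valence 3) → 2 H
  atom 16: O, bond orders sum to 2 (valence 2) → 0 H
Total hydrogens: 11.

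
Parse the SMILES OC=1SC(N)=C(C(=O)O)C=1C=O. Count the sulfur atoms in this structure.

1

Scan the SMILES for S atoms (remember two-letter symbols like Cl and Br are single atoms).
Sulfur count: 1.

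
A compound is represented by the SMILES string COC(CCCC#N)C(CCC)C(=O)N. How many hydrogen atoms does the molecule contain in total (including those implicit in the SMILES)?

20

Walk through each heavy atom and fill implicit hydrogens from standard valence (C 4, N 3, O 2, S 2, halogen 1):
  atom 1: C, bond orders sum to 1 (valence 4) → 3 H
  atom 2: O, bond orders sum to 2 (valence 2) → 0 H
  atom 3: C, bond orders sum to 3 (valence 4) → 1 H
  atom 4: C, bond orders sum to 2 (valence 4) → 2 H
  atom 5: C, bond orders sum to 2 (valence 4) → 2 H
  atom 6: C, bond orders sum to 2 (valence 4) → 2 H
  atom 7: C, bond orders sum to 4 (valence 4) → 0 H
  atom 8: N, bond orders sum to 3 (valence 3) → 0 H
  atom 9: C, bond orders sum to 3 (valence 4) → 1 H
  atom 10: C, bond orders sum to 2 (valence 4) → 2 H
  atom 11: C, bond orders sum to 2 (valence 4) → 2 H
  atom 12: C, bond orders sum to 1 (valence 4) → 3 H
  atom 13: C, bond orders sum to 4 (valence 4) → 0 H
  atom 14: O, bond orders sum to 2 (valence 2) → 0 H
  atom 15: N, bond orders sum to 1 (valence 3) → 2 H
Total hydrogens: 20.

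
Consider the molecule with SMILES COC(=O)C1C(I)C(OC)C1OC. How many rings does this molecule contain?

In SMILES, each pair of matching ring-closure digits denotes one ring-closing bond; the number of such bonds equals the number of independent rings.
Ring-closure bonds here: 1.

1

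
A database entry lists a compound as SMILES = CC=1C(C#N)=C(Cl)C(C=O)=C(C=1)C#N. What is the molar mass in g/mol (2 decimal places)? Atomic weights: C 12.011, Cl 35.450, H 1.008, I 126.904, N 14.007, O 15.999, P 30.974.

First, the molecular formula is C10H5ClN2O (counting implicit H from valence).
  C: 10 × 12.011 = 120.110
  Cl: 1 × 35.450 = 35.450
  H: 5 × 1.008 = 5.040
  N: 2 × 14.007 = 28.014
  O: 1 × 15.999 = 15.999
Sum: 10×12.011 + 1×35.450 + 5×1.008 + 2×14.007 + 1×15.999 = 204.613 → 204.61 g/mol.

204.61 g/mol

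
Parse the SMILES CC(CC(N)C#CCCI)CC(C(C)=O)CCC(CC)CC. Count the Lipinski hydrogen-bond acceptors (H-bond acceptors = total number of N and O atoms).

2

N atoms: 1; O atoms: 1.
Lipinski HBA = 1 + 1 = 2.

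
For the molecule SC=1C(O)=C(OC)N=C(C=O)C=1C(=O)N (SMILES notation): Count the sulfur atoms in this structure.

1

Scan the SMILES for S atoms (remember two-letter symbols like Cl and Br are single atoms).
Sulfur count: 1.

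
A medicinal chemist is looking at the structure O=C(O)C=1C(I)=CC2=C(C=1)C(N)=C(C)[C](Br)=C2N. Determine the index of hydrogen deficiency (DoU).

8

Degree of unsaturation = (number of rings) + (number of π bonds).
Ring closures in the SMILES: 2.
π bonds: 6 double bonds (each 1 DoU) → 6 DoU from unsaturation.
Total DoU = 2 + 6 = 8.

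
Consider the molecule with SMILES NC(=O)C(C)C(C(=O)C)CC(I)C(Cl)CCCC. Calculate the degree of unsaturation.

2

Degree of unsaturation = (number of rings) + (number of π bonds).
Ring closures in the SMILES: 0.
π bonds: 2 double bonds (each 1 DoU) → 2 DoU from unsaturation.
Total DoU = 0 + 2 = 2.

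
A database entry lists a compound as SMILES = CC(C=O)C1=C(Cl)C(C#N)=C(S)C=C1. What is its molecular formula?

C10H8ClNOS

Walk through each heavy atom and fill implicit hydrogens from standard valence (C 4, N 3, O 2, S 2, halogen 1):
  atom 1: C, bond orders sum to 1 (valence 4) → 3 H
  atom 2: C, bond orders sum to 3 (valence 4) → 1 H
  atom 3: C, bond orders sum to 3 (valence 4) → 1 H
  atom 4: O, bond orders sum to 2 (valence 2) → 0 H
  atom 5: C, bond orders sum to 4 (valence 4) → 0 H
  atom 6: C, bond orders sum to 4 (valence 4) → 0 H
  atom 7: Cl (halogen, monovalent) → 0 H
  atom 8: C, bond orders sum to 4 (valence 4) → 0 H
  atom 9: C, bond orders sum to 4 (valence 4) → 0 H
  atom 10: N, bond orders sum to 3 (valence 3) → 0 H
  atom 11: C, bond orders sum to 4 (valence 4) → 0 H
  atom 12: S, bond orders sum to 1 (valence 2) → 1 H
  atom 13: C, bond orders sum to 3 (valence 4) → 1 H
  atom 14: C, bond orders sum to 3 (valence 4) → 1 H
Totals → C:10, H:8, Cl:1, N:1, O:1, S:1.
In Hill order: C10H8ClNOS.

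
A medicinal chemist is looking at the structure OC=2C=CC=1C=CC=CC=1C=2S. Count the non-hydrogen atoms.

12

Every atom symbol written in the SMILES (organic subset) is one heavy atom; implicit H are not written.
Heavy atoms by element → C:10, O:1, S:1.
Total: 12.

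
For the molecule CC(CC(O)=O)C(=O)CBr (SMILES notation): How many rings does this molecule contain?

0

In SMILES, each pair of matching ring-closure digits denotes one ring-closing bond; the number of such bonds equals the number of independent rings.
Ring-closure bonds here: 0.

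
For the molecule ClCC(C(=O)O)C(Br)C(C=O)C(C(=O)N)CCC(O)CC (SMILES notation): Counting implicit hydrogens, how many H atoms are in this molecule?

21

Walk through each heavy atom and fill implicit hydrogens from standard valence (C 4, N 3, O 2, S 2, halogen 1):
  atom 1: Cl (halogen, monovalent) → 0 H
  atom 2: C, bond orders sum to 2 (valence 4) → 2 H
  atom 3: C, bond orders sum to 3 (valence 4) → 1 H
  atom 4: C, bond orders sum to 4 (valence 4) → 0 H
  atom 5: O, bond orders sum to 2 (valence 2) → 0 H
  atom 6: O, bond orders sum to 1 (valence 2) → 1 H
  atom 7: C, bond orders sum to 3 (valence 4) → 1 H
  atom 8: Br (halogen, monovalent) → 0 H
  atom 9: C, bond orders sum to 3 (valence 4) → 1 H
  atom 10: C, bond orders sum to 3 (valence 4) → 1 H
  atom 11: O, bond orders sum to 2 (valence 2) → 0 H
  atom 12: C, bond orders sum to 3 (valence 4) → 1 H
  atom 13: C, bond orders sum to 4 (valence 4) → 0 H
  atom 14: O, bond orders sum to 2 (valence 2) → 0 H
  atom 15: N, bond orders sum to 1 (valence 3) → 2 H
  atom 16: C, bond orders sum to 2 (valence 4) → 2 H
  atom 17: C, bond orders sum to 2 (valence 4) → 2 H
  atom 18: C, bond orders sum to 3 (valence 4) → 1 H
  atom 19: O, bond orders sum to 1 (valence 2) → 1 H
  atom 20: C, bond orders sum to 2 (valence 4) → 2 H
  atom 21: C, bond orders sum to 1 (valence 4) → 3 H
Total hydrogens: 21.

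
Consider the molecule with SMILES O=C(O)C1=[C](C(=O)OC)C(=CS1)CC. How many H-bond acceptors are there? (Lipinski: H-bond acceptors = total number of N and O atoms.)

N atoms: 0; O atoms: 4.
Lipinski HBA = 0 + 4 = 4.

4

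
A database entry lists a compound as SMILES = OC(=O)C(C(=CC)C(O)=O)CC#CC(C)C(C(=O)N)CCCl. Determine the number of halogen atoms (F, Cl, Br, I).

Halogen atoms appear at heavy-atom position 22 (1×Cl).
Other groups present: 1 alkene, 1 alkyne, 1 amide, 2 carboxylic acid.
Halogen count: 1.

1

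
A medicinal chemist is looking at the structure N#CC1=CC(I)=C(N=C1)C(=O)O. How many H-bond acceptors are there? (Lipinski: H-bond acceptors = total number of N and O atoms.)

4

N atoms: 2; O atoms: 2.
Lipinski HBA = 2 + 2 = 4.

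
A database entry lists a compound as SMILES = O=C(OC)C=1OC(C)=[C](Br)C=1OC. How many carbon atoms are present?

Count every carbon token in the SMILES (each C, including those in ring-closure positions and inside branches).
Carbon count: 8.

8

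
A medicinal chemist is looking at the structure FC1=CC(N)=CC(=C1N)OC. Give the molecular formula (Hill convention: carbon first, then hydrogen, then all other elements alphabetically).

C7H9FN2O

Walk through each heavy atom and fill implicit hydrogens from standard valence (C 4, N 3, O 2, S 2, halogen 1):
  atom 1: F (halogen, monovalent) → 0 H
  atom 2: C, bond orders sum to 4 (valence 4) → 0 H
  atom 3: C, bond orders sum to 3 (valence 4) → 1 H
  atom 4: C, bond orders sum to 4 (valence 4) → 0 H
  atom 5: N, bond orders sum to 1 (valence 3) → 2 H
  atom 6: C, bond orders sum to 3 (valence 4) → 1 H
  atom 7: C, bond orders sum to 4 (valence 4) → 0 H
  atom 8: C, bond orders sum to 4 (valence 4) → 0 H
  atom 9: N, bond orders sum to 1 (valence 3) → 2 H
  atom 10: O, bond orders sum to 2 (valence 2) → 0 H
  atom 11: C, bond orders sum to 1 (valence 4) → 3 H
Totals → C:7, H:9, F:1, N:2, O:1.
In Hill order: C7H9FN2O.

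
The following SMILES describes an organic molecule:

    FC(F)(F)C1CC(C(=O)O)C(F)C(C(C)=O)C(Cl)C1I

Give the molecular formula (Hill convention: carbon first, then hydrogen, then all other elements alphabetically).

Walk through each heavy atom and fill implicit hydrogens from standard valence (C 4, N 3, O 2, S 2, halogen 1):
  atom 1: F (halogen, monovalent) → 0 H
  atom 2: C, bond orders sum to 4 (valence 4) → 0 H
  atom 3: F (halogen, monovalent) → 0 H
  atom 4: F (halogen, monovalent) → 0 H
  atom 5: C, bond orders sum to 3 (valence 4) → 1 H
  atom 6: C, bond orders sum to 2 (valence 4) → 2 H
  atom 7: C, bond orders sum to 3 (valence 4) → 1 H
  atom 8: C, bond orders sum to 4 (valence 4) → 0 H
  atom 9: O, bond orders sum to 2 (valence 2) → 0 H
  atom 10: O, bond orders sum to 1 (valence 2) → 1 H
  atom 11: C, bond orders sum to 3 (valence 4) → 1 H
  atom 12: F (halogen, monovalent) → 0 H
  atom 13: C, bond orders sum to 3 (valence 4) → 1 H
  atom 14: C, bond orders sum to 4 (valence 4) → 0 H
  atom 15: C, bond orders sum to 1 (valence 4) → 3 H
  atom 16: O, bond orders sum to 2 (valence 2) → 0 H
  atom 17: C, bond orders sum to 3 (valence 4) → 1 H
  atom 18: Cl (halogen, monovalent) → 0 H
  atom 19: C, bond orders sum to 3 (valence 4) → 1 H
  atom 20: I (halogen, monovalent) → 0 H
Totals → C:11, H:12, Cl:1, F:4, I:1, O:3.

C11H12ClF4IO3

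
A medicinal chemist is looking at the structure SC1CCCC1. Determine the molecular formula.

C5H10S

Walk through each heavy atom and fill implicit hydrogens from standard valence (C 4, N 3, O 2, S 2, halogen 1):
  atom 1: S, bond orders sum to 1 (valence 2) → 1 H
  atom 2: C, bond orders sum to 3 (valence 4) → 1 H
  atom 3: C, bond orders sum to 2 (valence 4) → 2 H
  atom 4: C, bond orders sum to 2 (valence 4) → 2 H
  atom 5: C, bond orders sum to 2 (valence 4) → 2 H
  atom 6: C, bond orders sum to 2 (valence 4) → 2 H
Totals → C:5, H:10, S:1.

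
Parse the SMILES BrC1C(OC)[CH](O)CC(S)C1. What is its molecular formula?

Walk through each heavy atom and fill implicit hydrogens from standard valence (C 4, N 3, O 2, S 2, halogen 1):
  atom 1: Br (halogen, monovalent) → 0 H
  atom 2: C, bond orders sum to 3 (valence 4) → 1 H
  atom 3: C, bond orders sum to 3 (valence 4) → 1 H
  atom 4: O, bond orders sum to 2 (valence 2) → 0 H
  atom 5: C, bond orders sum to 1 (valence 4) → 3 H
  atom 6: C with explicit H count 1
  atom 7: O, bond orders sum to 1 (valence 2) → 1 H
  atom 8: C, bond orders sum to 2 (valence 4) → 2 H
  atom 9: C, bond orders sum to 3 (valence 4) → 1 H
  atom 10: S, bond orders sum to 1 (valence 2) → 1 H
  atom 11: C, bond orders sum to 2 (valence 4) → 2 H
Totals → C:7, H:13, Br:1, O:2, S:1.

C7H13BrO2S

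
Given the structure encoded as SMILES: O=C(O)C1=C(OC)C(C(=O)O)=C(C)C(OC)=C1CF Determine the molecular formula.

Walk through each heavy atom and fill implicit hydrogens from standard valence (C 4, N 3, O 2, S 2, halogen 1):
  atom 1: O, bond orders sum to 2 (valence 2) → 0 H
  atom 2: C, bond orders sum to 4 (valence 4) → 0 H
  atom 3: O, bond orders sum to 1 (valence 2) → 1 H
  atom 4: C, bond orders sum to 4 (valence 4) → 0 H
  atom 5: C, bond orders sum to 4 (valence 4) → 0 H
  atom 6: O, bond orders sum to 2 (valence 2) → 0 H
  atom 7: C, bond orders sum to 1 (valence 4) → 3 H
  atom 8: C, bond orders sum to 4 (valence 4) → 0 H
  atom 9: C, bond orders sum to 4 (valence 4) → 0 H
  atom 10: O, bond orders sum to 2 (valence 2) → 0 H
  atom 11: O, bond orders sum to 1 (valence 2) → 1 H
  atom 12: C, bond orders sum to 4 (valence 4) → 0 H
  atom 13: C, bond orders sum to 1 (valence 4) → 3 H
  atom 14: C, bond orders sum to 4 (valence 4) → 0 H
  atom 15: O, bond orders sum to 2 (valence 2) → 0 H
  atom 16: C, bond orders sum to 1 (valence 4) → 3 H
  atom 17: C, bond orders sum to 4 (valence 4) → 0 H
  atom 18: C, bond orders sum to 2 (valence 4) → 2 H
  atom 19: F (halogen, monovalent) → 0 H
Totals → C:12, H:13, F:1, O:6.
In Hill order: C12H13FO6.

C12H13FO6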